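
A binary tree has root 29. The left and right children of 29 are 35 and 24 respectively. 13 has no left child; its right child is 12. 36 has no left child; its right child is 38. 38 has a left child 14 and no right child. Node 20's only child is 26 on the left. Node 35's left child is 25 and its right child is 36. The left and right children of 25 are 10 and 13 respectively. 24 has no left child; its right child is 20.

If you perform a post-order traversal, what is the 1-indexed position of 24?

11

Post-order visits the left subtree, then the right subtree, then the node.
At 29: go left to 35.
  At 35: go left to 25.
    At 25: go left to 10.
      10 is a leaf — visit 10.
    At 25: go right to 13.
      At 13: no left child.
      At 13: go right to 12.
        12 is a leaf — visit 12.
      Visit 13.
    Visit 25.
  At 35: go right to 36.
    At 36: no left child.
    At 36: go right to 38.
      At 38: go left to 14.
        14 is a leaf — visit 14.
      At 38: no right child.
      Visit 38.
    Visit 36.
  Visit 35.
At 29: go right to 24.
  At 24: no left child.
  At 24: go right to 20.
    At 20: go left to 26.
      26 is a leaf — visit 26.
    At 20: no right child.
    Visit 20.
  Visit 24.
Visit 29.
Full post-order sequence: 10, 12, 13, 25, 14, 38, 36, 35, 26, 20, 24, 29.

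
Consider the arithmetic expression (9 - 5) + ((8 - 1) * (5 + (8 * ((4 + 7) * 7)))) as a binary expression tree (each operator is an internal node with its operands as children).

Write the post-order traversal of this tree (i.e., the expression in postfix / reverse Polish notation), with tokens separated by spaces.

9 5 - 8 1 - 5 8 4 7 + 7 * * + * +

Post-order on an expression tree gives postfix notation: for each operator, emit left operand, right operand, then the operator.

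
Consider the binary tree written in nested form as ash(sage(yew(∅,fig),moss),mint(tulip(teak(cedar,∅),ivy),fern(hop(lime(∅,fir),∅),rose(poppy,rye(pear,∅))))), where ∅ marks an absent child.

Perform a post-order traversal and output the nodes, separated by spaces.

fig yew moss sage cedar teak ivy tulip fir lime hop poppy pear rye rose fern mint ash

Post-order visits the left subtree, then the right subtree, then the node.
At ash: go left to sage.
  At sage: go left to yew.
    At yew: no left child.
    At yew: go right to fig.
      fig is a leaf — visit fig.
    Visit yew.
  At sage: go right to moss.
    moss is a leaf — visit moss.
  Visit sage.
At ash: go right to mint.
  At mint: go left to tulip.
    At tulip: go left to teak.
      At teak: go left to cedar.
        cedar is a leaf — visit cedar.
      At teak: no right child.
      Visit teak.
    At tulip: go right to ivy.
      ivy is a leaf — visit ivy.
    Visit tulip.
  At mint: go right to fern.
    At fern: go left to hop.
      At hop: go left to lime.
        At lime: no left child.
        At lime: go right to fir.
          fir is a leaf — visit fir.
        Visit lime.
      At hop: no right child.
      Visit hop.
    At fern: go right to rose.
      At rose: go left to poppy.
        poppy is a leaf — visit poppy.
      At rose: go right to rye.
        At rye: go left to pear.
          pear is a leaf — visit pear.
        At rye: no right child.
        Visit rye.
      Visit rose.
    Visit fern.
  Visit mint.
Visit ash.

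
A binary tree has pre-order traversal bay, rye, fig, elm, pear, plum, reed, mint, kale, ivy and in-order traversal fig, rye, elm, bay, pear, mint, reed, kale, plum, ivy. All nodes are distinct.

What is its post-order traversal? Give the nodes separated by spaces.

The first element of pre-order is the root; it splits in-order into left and right subtrees.
Root bay: left subtree has 3 nodes {fig, rye, elm}, right has 6 {pear, mint, reed, kale, plum, ivy}.
  Root rye: left subtree has 1 node {fig}, right has 1 {elm}.
  Root pear: left subtree has 0 nodes { }, right has 5 {mint, reed, kale, plum, ivy}.
    Root plum: left subtree has 3 nodes {mint, reed, kale}, right has 1 {ivy}.
      Root reed: left subtree has 1 node {mint}, right has 1 {kale}.

fig elm rye mint kale reed ivy plum pear bay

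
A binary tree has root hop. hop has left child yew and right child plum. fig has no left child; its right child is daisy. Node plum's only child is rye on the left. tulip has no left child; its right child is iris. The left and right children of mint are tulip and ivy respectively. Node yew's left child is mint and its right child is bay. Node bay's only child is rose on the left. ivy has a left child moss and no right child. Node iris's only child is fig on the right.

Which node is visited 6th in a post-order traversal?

Post-order visits the left subtree, then the right subtree, then the node.
At hop: go left to yew.
  At yew: go left to mint.
    At mint: go left to tulip.
      At tulip: no left child.
      At tulip: go right to iris.
        At iris: no left child.
        At iris: go right to fig.
          At fig: no left child.
          At fig: go right to daisy.
            daisy is a leaf — visit daisy.
          Visit fig.
        Visit iris.
      Visit tulip.
    At mint: go right to ivy.
      At ivy: go left to moss.
        moss is a leaf — visit moss.
      At ivy: no right child.
      Visit ivy.
    Visit mint.
  At yew: go right to bay.
    At bay: go left to rose.
      rose is a leaf — visit rose.
    At bay: no right child.
    Visit bay.
  Visit yew.
At hop: go right to plum.
  At plum: go left to rye.
    rye is a leaf — visit rye.
  At plum: no right child.
  Visit plum.
Visit hop.
Full post-order sequence: daisy, fig, iris, tulip, moss, ivy, mint, rose, bay, yew, rye, plum, hop.

ivy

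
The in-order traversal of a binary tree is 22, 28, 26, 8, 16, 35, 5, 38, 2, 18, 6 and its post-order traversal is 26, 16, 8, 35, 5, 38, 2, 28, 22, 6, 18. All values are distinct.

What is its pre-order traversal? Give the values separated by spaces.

The last element of post-order is the root; it splits in-order into left and right subtrees.
Root 18: left subtree has 9 nodes {22, 28, 26, 8, 16, 35, 5, 38, 2}, right has 1 {6}.
  Root 22: left subtree has 0 nodes { }, right has 8 {28, 26, 8, 16, 35, 5, 38, 2}.
    Root 28: left subtree has 0 nodes { }, right has 7 {26, 8, 16, 35, 5, 38, 2}.
      Root 2: left subtree has 6 nodes {26, 8, 16, 35, 5, 38}, right has 0 { }.
        Root 38: left subtree has 5 nodes {26, 8, 16, 35, 5}, right has 0 { }.
          Root 5: left subtree has 4 nodes {26, 8, 16, 35}, right has 0 { }.
            Root 35: left subtree has 3 nodes {26, 8, 16}, right has 0 { }.
              Root 8: left subtree has 1 node {26}, right has 1 {16}.

18 22 28 2 38 5 35 8 26 16 6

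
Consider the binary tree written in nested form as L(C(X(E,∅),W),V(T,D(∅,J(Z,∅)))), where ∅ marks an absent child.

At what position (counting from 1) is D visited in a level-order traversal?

Level-order visits nodes level by level from the root, left to right within each level.
Level 0: L
Level 1: C, V
Level 2: X, W, T, D
Level 3: E, J
Level 4: Z
Full level-order sequence: L, C, V, X, W, T, D, E, J, Z.

7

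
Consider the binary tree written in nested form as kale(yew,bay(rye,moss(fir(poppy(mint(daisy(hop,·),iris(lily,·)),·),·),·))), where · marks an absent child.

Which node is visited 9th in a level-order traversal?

daisy

Level-order visits nodes level by level from the root, left to right within each level.
Level 0: kale
Level 1: yew, bay
Level 2: rye, moss
Level 3: fir
Level 4: poppy
Level 5: mint
Level 6: daisy, iris
Level 7: hop, lily
Full level-order sequence: kale, yew, bay, rye, moss, fir, poppy, mint, daisy, iris, hop, lily.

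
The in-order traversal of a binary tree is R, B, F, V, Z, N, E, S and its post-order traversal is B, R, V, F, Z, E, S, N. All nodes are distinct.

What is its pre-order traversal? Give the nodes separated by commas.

The last element of post-order is the root; it splits in-order into left and right subtrees.
Root N: left subtree has 5 nodes {R, B, F, V, Z}, right has 2 {E, S}.
  Root Z: left subtree has 4 nodes {R, B, F, V}, right has 0 { }.
    Root F: left subtree has 2 nodes {R, B}, right has 1 {V}.
      Root R: left subtree has 0 nodes { }, right has 1 {B}.
  Root S: left subtree has 1 node {E}, right has 0 { }.

N, Z, F, R, B, V, S, E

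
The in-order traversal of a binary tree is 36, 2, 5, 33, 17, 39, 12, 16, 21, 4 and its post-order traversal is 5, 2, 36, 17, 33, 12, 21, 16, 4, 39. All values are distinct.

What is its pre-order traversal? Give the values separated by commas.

39, 33, 36, 2, 5, 17, 4, 16, 12, 21

The last element of post-order is the root; it splits in-order into left and right subtrees.
Root 39: left subtree has 5 nodes {36, 2, 5, 33, 17}, right has 4 {12, 16, 21, 4}.
  Root 33: left subtree has 3 nodes {36, 2, 5}, right has 1 {17}.
    Root 36: left subtree has 0 nodes { }, right has 2 {2, 5}.
      Root 2: left subtree has 0 nodes { }, right has 1 {5}.
  Root 4: left subtree has 3 nodes {12, 16, 21}, right has 0 { }.
    Root 16: left subtree has 1 node {12}, right has 1 {21}.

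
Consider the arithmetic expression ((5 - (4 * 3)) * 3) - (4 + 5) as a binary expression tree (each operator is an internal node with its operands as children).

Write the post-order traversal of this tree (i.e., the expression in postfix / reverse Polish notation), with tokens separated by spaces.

Post-order on an expression tree gives postfix notation: for each operator, emit left operand, right operand, then the operator.

5 4 3 * - 3 * 4 5 + -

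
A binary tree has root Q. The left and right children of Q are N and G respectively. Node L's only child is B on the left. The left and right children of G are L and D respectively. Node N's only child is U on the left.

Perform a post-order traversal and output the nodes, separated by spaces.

Post-order visits the left subtree, then the right subtree, then the node.
At Q: go left to N.
  At N: go left to U.
    U is a leaf — visit U.
  At N: no right child.
  Visit N.
At Q: go right to G.
  At G: go left to L.
    At L: go left to B.
      B is a leaf — visit B.
    At L: no right child.
    Visit L.
  At G: go right to D.
    D is a leaf — visit D.
  Visit G.
Visit Q.

U N B L D G Q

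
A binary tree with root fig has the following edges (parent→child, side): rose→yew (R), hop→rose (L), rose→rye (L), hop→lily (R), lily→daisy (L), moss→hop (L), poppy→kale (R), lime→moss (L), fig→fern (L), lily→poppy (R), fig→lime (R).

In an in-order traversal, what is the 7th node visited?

In-order visits the left subtree, then the node, then the right subtree.
At fig: go left to fern.
  fern is a leaf — visit fern.
Visit fig.
At fig: go right to lime.
  At lime: go left to moss.
    At moss: go left to hop.
      At hop: go left to rose.
        At rose: go left to rye.
          rye is a leaf — visit rye.
        Visit rose.
        At rose: go right to yew.
          yew is a leaf — visit yew.
      Visit hop.
      At hop: go right to lily.
        At lily: go left to daisy.
          daisy is a leaf — visit daisy.
        Visit lily.
        At lily: go right to poppy.
          At poppy: no left child.
          Visit poppy.
          At poppy: go right to kale.
            kale is a leaf — visit kale.
    Visit moss.
    At moss: no right child.
  Visit lime.
  At lime: no right child.
Full in-order sequence: fern, fig, rye, rose, yew, hop, daisy, lily, poppy, kale, moss, lime.

daisy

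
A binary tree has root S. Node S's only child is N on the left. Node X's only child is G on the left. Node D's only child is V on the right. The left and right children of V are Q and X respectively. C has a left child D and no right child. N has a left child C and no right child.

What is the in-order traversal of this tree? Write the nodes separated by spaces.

In-order visits the left subtree, then the node, then the right subtree.
At S: go left to N.
  At N: go left to C.
    At C: go left to D.
      At D: no left child.
      Visit D.
      At D: go right to V.
        At V: go left to Q.
          Q is a leaf — visit Q.
        Visit V.
        At V: go right to X.
          At X: go left to G.
            G is a leaf — visit G.
          Visit X.
          At X: no right child.
    Visit C.
    At C: no right child.
  Visit N.
  At N: no right child.
Visit S.
At S: no right child.

D Q V G X C N S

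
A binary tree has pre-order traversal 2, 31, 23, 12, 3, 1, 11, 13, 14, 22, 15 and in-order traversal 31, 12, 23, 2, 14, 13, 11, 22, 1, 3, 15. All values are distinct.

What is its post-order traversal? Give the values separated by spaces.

The first element of pre-order is the root; it splits in-order into left and right subtrees.
Root 2: left subtree has 3 nodes {31, 12, 23}, right has 7 {14, 13, 11, 22, 1, 3, 15}.
  Root 31: left subtree has 0 nodes { }, right has 2 {12, 23}.
    Root 23: left subtree has 1 node {12}, right has 0 { }.
  Root 3: left subtree has 5 nodes {14, 13, 11, 22, 1}, right has 1 {15}.
    Root 1: left subtree has 4 nodes {14, 13, 11, 22}, right has 0 { }.
      Root 11: left subtree has 2 nodes {14, 13}, right has 1 {22}.
        Root 13: left subtree has 1 node {14}, right has 0 { }.

12 23 31 14 13 22 11 1 15 3 2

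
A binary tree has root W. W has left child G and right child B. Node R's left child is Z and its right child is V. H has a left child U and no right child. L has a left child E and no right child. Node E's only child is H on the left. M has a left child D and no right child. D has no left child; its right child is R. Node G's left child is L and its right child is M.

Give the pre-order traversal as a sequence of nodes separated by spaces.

Pre-order visits the node, then its left subtree, then its right subtree.
Visit W.
At W: go left to G.
  Visit G.
  At G: go left to L.
    Visit L.
    At L: go left to E.
      Visit E.
      At E: go left to H.
        Visit H.
        At H: go left to U.
          U is a leaf — visit U.
        At H: no right child.
      At E: no right child.
    At L: no right child.
  At G: go right to M.
    Visit M.
    At M: go left to D.
      Visit D.
      At D: no left child.
      At D: go right to R.
        Visit R.
        At R: go left to Z.
          Z is a leaf — visit Z.
        At R: go right to V.
          V is a leaf — visit V.
    At M: no right child.
At W: go right to B.
  B is a leaf — visit B.

W G L E H U M D R Z V B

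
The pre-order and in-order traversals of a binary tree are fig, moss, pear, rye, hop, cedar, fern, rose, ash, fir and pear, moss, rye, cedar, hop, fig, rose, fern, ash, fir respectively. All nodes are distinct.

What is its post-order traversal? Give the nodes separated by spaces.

The first element of pre-order is the root; it splits in-order into left and right subtrees.
Root fig: left subtree has 5 nodes {pear, moss, rye, cedar, hop}, right has 4 {rose, fern, ash, fir}.
  Root moss: left subtree has 1 node {pear}, right has 3 {rye, cedar, hop}.
    Root rye: left subtree has 0 nodes { }, right has 2 {cedar, hop}.
      Root hop: left subtree has 1 node {cedar}, right has 0 { }.
  Root fern: left subtree has 1 node {rose}, right has 2 {ash, fir}.
    Root ash: left subtree has 0 nodes { }, right has 1 {fir}.

pear cedar hop rye moss rose fir ash fern fig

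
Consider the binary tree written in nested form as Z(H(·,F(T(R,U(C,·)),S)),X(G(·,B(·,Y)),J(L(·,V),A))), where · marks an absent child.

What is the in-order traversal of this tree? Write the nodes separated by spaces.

In-order visits the left subtree, then the node, then the right subtree.
At Z: go left to H.
  At H: no left child.
  Visit H.
  At H: go right to F.
    At F: go left to T.
      At T: go left to R.
        R is a leaf — visit R.
      Visit T.
      At T: go right to U.
        At U: go left to C.
          C is a leaf — visit C.
        Visit U.
        At U: no right child.
    Visit F.
    At F: go right to S.
      S is a leaf — visit S.
Visit Z.
At Z: go right to X.
  At X: go left to G.
    At G: no left child.
    Visit G.
    At G: go right to B.
      At B: no left child.
      Visit B.
      At B: go right to Y.
        Y is a leaf — visit Y.
  Visit X.
  At X: go right to J.
    At J: go left to L.
      At L: no left child.
      Visit L.
      At L: go right to V.
        V is a leaf — visit V.
    Visit J.
    At J: go right to A.
      A is a leaf — visit A.

H R T C U F S Z G B Y X L V J A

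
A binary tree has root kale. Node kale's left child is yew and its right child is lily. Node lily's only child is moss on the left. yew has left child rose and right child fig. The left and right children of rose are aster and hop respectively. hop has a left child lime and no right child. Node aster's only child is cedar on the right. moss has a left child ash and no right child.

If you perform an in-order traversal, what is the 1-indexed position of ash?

9

In-order visits the left subtree, then the node, then the right subtree.
At kale: go left to yew.
  At yew: go left to rose.
    At rose: go left to aster.
      At aster: no left child.
      Visit aster.
      At aster: go right to cedar.
        cedar is a leaf — visit cedar.
    Visit rose.
    At rose: go right to hop.
      At hop: go left to lime.
        lime is a leaf — visit lime.
      Visit hop.
      At hop: no right child.
  Visit yew.
  At yew: go right to fig.
    fig is a leaf — visit fig.
Visit kale.
At kale: go right to lily.
  At lily: go left to moss.
    At moss: go left to ash.
      ash is a leaf — visit ash.
    Visit moss.
    At moss: no right child.
  Visit lily.
  At lily: no right child.
Full in-order sequence: aster, cedar, rose, lime, hop, yew, fig, kale, ash, moss, lily.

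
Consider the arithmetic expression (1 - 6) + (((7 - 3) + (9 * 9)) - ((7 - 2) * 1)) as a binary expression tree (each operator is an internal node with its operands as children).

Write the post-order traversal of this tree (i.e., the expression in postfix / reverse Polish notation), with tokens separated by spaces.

1 6 - 7 3 - 9 9 * + 7 2 - 1 * - +

Post-order on an expression tree gives postfix notation: for each operator, emit left operand, right operand, then the operator.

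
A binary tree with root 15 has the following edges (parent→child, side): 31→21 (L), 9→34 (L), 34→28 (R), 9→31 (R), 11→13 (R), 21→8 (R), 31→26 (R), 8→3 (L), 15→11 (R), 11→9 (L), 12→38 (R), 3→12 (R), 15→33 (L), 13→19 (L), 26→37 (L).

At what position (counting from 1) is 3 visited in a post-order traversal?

Post-order visits the left subtree, then the right subtree, then the node.
At 15: go left to 33.
  33 is a leaf — visit 33.
At 15: go right to 11.
  At 11: go left to 9.
    At 9: go left to 34.
      At 34: no left child.
      At 34: go right to 28.
        28 is a leaf — visit 28.
      Visit 34.
    At 9: go right to 31.
      At 31: go left to 21.
        At 21: no left child.
        At 21: go right to 8.
          At 8: go left to 3.
            At 3: no left child.
            At 3: go right to 12.
              At 12: no left child.
              At 12: go right to 38.
                38 is a leaf — visit 38.
              Visit 12.
            Visit 3.
          At 8: no right child.
          Visit 8.
        Visit 21.
      At 31: go right to 26.
        At 26: go left to 37.
          37 is a leaf — visit 37.
        At 26: no right child.
        Visit 26.
      Visit 31.
    Visit 9.
  At 11: go right to 13.
    At 13: go left to 19.
      19 is a leaf — visit 19.
    At 13: no right child.
    Visit 13.
  Visit 11.
Visit 15.
Full post-order sequence: 33, 28, 34, 38, 12, 3, 8, 21, 37, 26, 31, 9, 19, 13, 11, 15.

6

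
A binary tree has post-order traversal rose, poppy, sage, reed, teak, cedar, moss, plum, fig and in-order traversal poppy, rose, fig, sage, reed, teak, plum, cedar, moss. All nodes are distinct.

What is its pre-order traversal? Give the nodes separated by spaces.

The last element of post-order is the root; it splits in-order into left and right subtrees.
Root fig: left subtree has 2 nodes {poppy, rose}, right has 6 {sage, reed, teak, plum, cedar, moss}.
  Root poppy: left subtree has 0 nodes { }, right has 1 {rose}.
  Root plum: left subtree has 3 nodes {sage, reed, teak}, right has 2 {cedar, moss}.
    Root teak: left subtree has 2 nodes {sage, reed}, right has 0 { }.
      Root reed: left subtree has 1 node {sage}, right has 0 { }.
    Root moss: left subtree has 1 node {cedar}, right has 0 { }.

fig poppy rose plum teak reed sage moss cedar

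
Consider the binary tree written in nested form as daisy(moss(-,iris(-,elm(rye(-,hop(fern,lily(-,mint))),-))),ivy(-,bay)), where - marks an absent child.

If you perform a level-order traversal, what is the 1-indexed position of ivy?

Level-order visits nodes level by level from the root, left to right within each level.
Level 0: daisy
Level 1: moss, ivy
Level 2: iris, bay
Level 3: elm
Level 4: rye
Level 5: hop
Level 6: fern, lily
Level 7: mint
Full level-order sequence: daisy, moss, ivy, iris, bay, elm, rye, hop, fern, lily, mint.

3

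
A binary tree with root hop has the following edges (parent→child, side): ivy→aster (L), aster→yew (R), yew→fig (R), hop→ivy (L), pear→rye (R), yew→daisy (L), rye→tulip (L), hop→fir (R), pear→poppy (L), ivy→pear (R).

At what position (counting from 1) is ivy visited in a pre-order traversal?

Pre-order visits the node, then its left subtree, then its right subtree.
Visit hop.
At hop: go left to ivy.
  Visit ivy.
  At ivy: go left to aster.
    Visit aster.
    At aster: no left child.
    At aster: go right to yew.
      Visit yew.
      At yew: go left to daisy.
        daisy is a leaf — visit daisy.
      At yew: go right to fig.
        fig is a leaf — visit fig.
  At ivy: go right to pear.
    Visit pear.
    At pear: go left to poppy.
      poppy is a leaf — visit poppy.
    At pear: go right to rye.
      Visit rye.
      At rye: go left to tulip.
        tulip is a leaf — visit tulip.
      At rye: no right child.
At hop: go right to fir.
  fir is a leaf — visit fir.
Full pre-order sequence: hop, ivy, aster, yew, daisy, fig, pear, poppy, rye, tulip, fir.

2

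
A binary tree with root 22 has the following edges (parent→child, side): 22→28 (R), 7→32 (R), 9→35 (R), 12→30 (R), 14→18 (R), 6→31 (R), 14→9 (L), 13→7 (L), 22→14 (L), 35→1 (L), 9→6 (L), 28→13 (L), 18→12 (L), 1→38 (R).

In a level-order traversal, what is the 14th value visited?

Level-order visits nodes level by level from the root, left to right within each level.
Level 0: 22
Level 1: 14, 28
Level 2: 9, 18, 13
Level 3: 6, 35, 12, 7
Level 4: 31, 1, 30, 32
Level 5: 38
Full level-order sequence: 22, 14, 28, 9, 18, 13, 6, 35, 12, 7, 31, 1, 30, 32, 38.

32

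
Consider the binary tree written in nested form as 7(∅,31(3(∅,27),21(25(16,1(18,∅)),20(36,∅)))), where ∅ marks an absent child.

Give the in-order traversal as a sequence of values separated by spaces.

7 3 27 31 16 25 18 1 21 36 20

In-order visits the left subtree, then the node, then the right subtree.
At 7: no left child.
Visit 7.
At 7: go right to 31.
  At 31: go left to 3.
    At 3: no left child.
    Visit 3.
    At 3: go right to 27.
      27 is a leaf — visit 27.
  Visit 31.
  At 31: go right to 21.
    At 21: go left to 25.
      At 25: go left to 16.
        16 is a leaf — visit 16.
      Visit 25.
      At 25: go right to 1.
        At 1: go left to 18.
          18 is a leaf — visit 18.
        Visit 1.
        At 1: no right child.
    Visit 21.
    At 21: go right to 20.
      At 20: go left to 36.
        36 is a leaf — visit 36.
      Visit 20.
      At 20: no right child.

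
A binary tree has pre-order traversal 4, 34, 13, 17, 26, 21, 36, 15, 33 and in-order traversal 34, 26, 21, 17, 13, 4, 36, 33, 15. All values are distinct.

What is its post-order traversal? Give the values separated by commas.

21, 26, 17, 13, 34, 33, 15, 36, 4

The first element of pre-order is the root; it splits in-order into left and right subtrees.
Root 4: left subtree has 5 nodes {34, 26, 21, 17, 13}, right has 3 {36, 33, 15}.
  Root 34: left subtree has 0 nodes { }, right has 4 {26, 21, 17, 13}.
    Root 13: left subtree has 3 nodes {26, 21, 17}, right has 0 { }.
      Root 17: left subtree has 2 nodes {26, 21}, right has 0 { }.
        Root 26: left subtree has 0 nodes { }, right has 1 {21}.
  Root 36: left subtree has 0 nodes { }, right has 2 {33, 15}.
    Root 15: left subtree has 1 node {33}, right has 0 { }.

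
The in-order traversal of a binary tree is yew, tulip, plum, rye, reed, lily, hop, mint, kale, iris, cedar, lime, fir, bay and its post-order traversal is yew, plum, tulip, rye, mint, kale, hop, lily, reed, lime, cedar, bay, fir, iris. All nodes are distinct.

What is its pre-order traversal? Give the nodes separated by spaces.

iris reed rye tulip yew plum lily hop kale mint fir cedar lime bay

The last element of post-order is the root; it splits in-order into left and right subtrees.
Root iris: left subtree has 9 nodes {yew, tulip, plum, rye, reed, lily, hop, mint, kale}, right has 4 {cedar, lime, fir, bay}.
  Root reed: left subtree has 4 nodes {yew, tulip, plum, rye}, right has 4 {lily, hop, mint, kale}.
    Root rye: left subtree has 3 nodes {yew, tulip, plum}, right has 0 { }.
      Root tulip: left subtree has 1 node {yew}, right has 1 {plum}.
    Root lily: left subtree has 0 nodes { }, right has 3 {hop, mint, kale}.
      Root hop: left subtree has 0 nodes { }, right has 2 {mint, kale}.
        Root kale: left subtree has 1 node {mint}, right has 0 { }.
  Root fir: left subtree has 2 nodes {cedar, lime}, right has 1 {bay}.
    Root cedar: left subtree has 0 nodes { }, right has 1 {lime}.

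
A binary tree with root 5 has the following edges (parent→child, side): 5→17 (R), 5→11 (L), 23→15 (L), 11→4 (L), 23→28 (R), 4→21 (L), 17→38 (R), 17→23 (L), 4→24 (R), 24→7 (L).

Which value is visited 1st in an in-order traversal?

In-order visits the left subtree, then the node, then the right subtree.
At 5: go left to 11.
  At 11: go left to 4.
    At 4: go left to 21.
      21 is a leaf — visit 21.
    Visit 4.
    At 4: go right to 24.
      At 24: go left to 7.
        7 is a leaf — visit 7.
      Visit 24.
      At 24: no right child.
  Visit 11.
  At 11: no right child.
Visit 5.
At 5: go right to 17.
  At 17: go left to 23.
    At 23: go left to 15.
      15 is a leaf — visit 15.
    Visit 23.
    At 23: go right to 28.
      28 is a leaf — visit 28.
  Visit 17.
  At 17: go right to 38.
    38 is a leaf — visit 38.
Full in-order sequence: 21, 4, 7, 24, 11, 5, 15, 23, 28, 17, 38.

21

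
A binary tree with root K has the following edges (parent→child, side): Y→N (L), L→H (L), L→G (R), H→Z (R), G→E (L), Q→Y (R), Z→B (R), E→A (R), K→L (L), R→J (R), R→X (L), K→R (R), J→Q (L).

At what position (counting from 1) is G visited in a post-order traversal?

6

Post-order visits the left subtree, then the right subtree, then the node.
At K: go left to L.
  At L: go left to H.
    At H: no left child.
    At H: go right to Z.
      At Z: no left child.
      At Z: go right to B.
        B is a leaf — visit B.
      Visit Z.
    Visit H.
  At L: go right to G.
    At G: go left to E.
      At E: no left child.
      At E: go right to A.
        A is a leaf — visit A.
      Visit E.
    At G: no right child.
    Visit G.
  Visit L.
At K: go right to R.
  At R: go left to X.
    X is a leaf — visit X.
  At R: go right to J.
    At J: go left to Q.
      At Q: no left child.
      At Q: go right to Y.
        At Y: go left to N.
          N is a leaf — visit N.
        At Y: no right child.
        Visit Y.
      Visit Q.
    At J: no right child.
    Visit J.
  Visit R.
Visit K.
Full post-order sequence: B, Z, H, A, E, G, L, X, N, Y, Q, J, R, K.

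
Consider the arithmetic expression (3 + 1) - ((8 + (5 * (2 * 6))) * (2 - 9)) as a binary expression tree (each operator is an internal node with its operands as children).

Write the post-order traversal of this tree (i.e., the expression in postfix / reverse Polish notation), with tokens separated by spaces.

Post-order on an expression tree gives postfix notation: for each operator, emit left operand, right operand, then the operator.

3 1 + 8 5 2 6 * * + 2 9 - * -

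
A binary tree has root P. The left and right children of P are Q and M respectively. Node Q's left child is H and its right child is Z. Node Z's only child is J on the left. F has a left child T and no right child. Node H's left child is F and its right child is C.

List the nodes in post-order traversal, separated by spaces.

Post-order visits the left subtree, then the right subtree, then the node.
At P: go left to Q.
  At Q: go left to H.
    At H: go left to F.
      At F: go left to T.
        T is a leaf — visit T.
      At F: no right child.
      Visit F.
    At H: go right to C.
      C is a leaf — visit C.
    Visit H.
  At Q: go right to Z.
    At Z: go left to J.
      J is a leaf — visit J.
    At Z: no right child.
    Visit Z.
  Visit Q.
At P: go right to M.
  M is a leaf — visit M.
Visit P.

T F C H J Z Q M P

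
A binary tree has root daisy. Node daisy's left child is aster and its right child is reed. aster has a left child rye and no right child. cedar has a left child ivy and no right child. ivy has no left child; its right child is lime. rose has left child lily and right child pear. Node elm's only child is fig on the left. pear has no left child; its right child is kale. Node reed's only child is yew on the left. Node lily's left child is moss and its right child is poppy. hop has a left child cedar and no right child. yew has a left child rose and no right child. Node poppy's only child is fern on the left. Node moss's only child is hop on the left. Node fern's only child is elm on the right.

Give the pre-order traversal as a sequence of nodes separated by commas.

Pre-order visits the node, then its left subtree, then its right subtree.
Visit daisy.
At daisy: go left to aster.
  Visit aster.
  At aster: go left to rye.
    rye is a leaf — visit rye.
  At aster: no right child.
At daisy: go right to reed.
  Visit reed.
  At reed: go left to yew.
    Visit yew.
    At yew: go left to rose.
      Visit rose.
      At rose: go left to lily.
        Visit lily.
        At lily: go left to moss.
          Visit moss.
          At moss: go left to hop.
            Visit hop.
            At hop: go left to cedar.
              Visit cedar.
              At cedar: go left to ivy.
                Visit ivy.
                At ivy: no left child.
                At ivy: go right to lime.
                  lime is a leaf — visit lime.
              At cedar: no right child.
            At hop: no right child.
          At moss: no right child.
        At lily: go right to poppy.
          Visit poppy.
          At poppy: go left to fern.
            Visit fern.
            At fern: no left child.
            At fern: go right to elm.
              Visit elm.
              At elm: go left to fig.
                fig is a leaf — visit fig.
              At elm: no right child.
          At poppy: no right child.
      At rose: go right to pear.
        Visit pear.
        At pear: no left child.
        At pear: go right to kale.
          kale is a leaf — visit kale.
    At yew: no right child.
  At reed: no right child.

daisy, aster, rye, reed, yew, rose, lily, moss, hop, cedar, ivy, lime, poppy, fern, elm, fig, pear, kale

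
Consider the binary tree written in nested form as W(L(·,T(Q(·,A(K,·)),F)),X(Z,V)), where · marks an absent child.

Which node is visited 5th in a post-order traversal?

T

Post-order visits the left subtree, then the right subtree, then the node.
At W: go left to L.
  At L: no left child.
  At L: go right to T.
    At T: go left to Q.
      At Q: no left child.
      At Q: go right to A.
        At A: go left to K.
          K is a leaf — visit K.
        At A: no right child.
        Visit A.
      Visit Q.
    At T: go right to F.
      F is a leaf — visit F.
    Visit T.
  Visit L.
At W: go right to X.
  At X: go left to Z.
    Z is a leaf — visit Z.
  At X: go right to V.
    V is a leaf — visit V.
  Visit X.
Visit W.
Full post-order sequence: K, A, Q, F, T, L, Z, V, X, W.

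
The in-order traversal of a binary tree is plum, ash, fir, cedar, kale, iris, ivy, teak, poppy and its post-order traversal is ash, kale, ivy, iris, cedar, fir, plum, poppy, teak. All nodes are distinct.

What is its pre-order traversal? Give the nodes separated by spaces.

teak plum fir ash cedar iris kale ivy poppy

The last element of post-order is the root; it splits in-order into left and right subtrees.
Root teak: left subtree has 7 nodes {plum, ash, fir, cedar, kale, iris, ivy}, right has 1 {poppy}.
  Root plum: left subtree has 0 nodes { }, right has 6 {ash, fir, cedar, kale, iris, ivy}.
    Root fir: left subtree has 1 node {ash}, right has 4 {cedar, kale, iris, ivy}.
      Root cedar: left subtree has 0 nodes { }, right has 3 {kale, iris, ivy}.
        Root iris: left subtree has 1 node {kale}, right has 1 {ivy}.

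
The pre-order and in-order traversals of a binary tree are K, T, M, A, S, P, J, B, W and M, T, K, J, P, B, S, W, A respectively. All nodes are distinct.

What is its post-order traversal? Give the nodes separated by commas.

M, T, J, B, P, W, S, A, K

The first element of pre-order is the root; it splits in-order into left and right subtrees.
Root K: left subtree has 2 nodes {M, T}, right has 6 {J, P, B, S, W, A}.
  Root T: left subtree has 1 node {M}, right has 0 { }.
  Root A: left subtree has 5 nodes {J, P, B, S, W}, right has 0 { }.
    Root S: left subtree has 3 nodes {J, P, B}, right has 1 {W}.
      Root P: left subtree has 1 node {J}, right has 1 {B}.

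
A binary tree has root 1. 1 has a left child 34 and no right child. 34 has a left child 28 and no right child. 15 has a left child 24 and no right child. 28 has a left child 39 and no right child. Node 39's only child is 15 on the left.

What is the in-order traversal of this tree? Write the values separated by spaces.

24 15 39 28 34 1

In-order visits the left subtree, then the node, then the right subtree.
At 1: go left to 34.
  At 34: go left to 28.
    At 28: go left to 39.
      At 39: go left to 15.
        At 15: go left to 24.
          24 is a leaf — visit 24.
        Visit 15.
        At 15: no right child.
      Visit 39.
      At 39: no right child.
    Visit 28.
    At 28: no right child.
  Visit 34.
  At 34: no right child.
Visit 1.
At 1: no right child.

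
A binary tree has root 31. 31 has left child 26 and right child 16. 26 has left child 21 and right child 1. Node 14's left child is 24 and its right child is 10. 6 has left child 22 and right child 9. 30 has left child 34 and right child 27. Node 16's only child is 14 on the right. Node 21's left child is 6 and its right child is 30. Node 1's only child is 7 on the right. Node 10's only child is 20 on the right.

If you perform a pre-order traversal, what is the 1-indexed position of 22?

Pre-order visits the node, then its left subtree, then its right subtree.
Visit 31.
At 31: go left to 26.
  Visit 26.
  At 26: go left to 21.
    Visit 21.
    At 21: go left to 6.
      Visit 6.
      At 6: go left to 22.
        22 is a leaf — visit 22.
      At 6: go right to 9.
        9 is a leaf — visit 9.
    At 21: go right to 30.
      Visit 30.
      At 30: go left to 34.
        34 is a leaf — visit 34.
      At 30: go right to 27.
        27 is a leaf — visit 27.
  At 26: go right to 1.
    Visit 1.
    At 1: no left child.
    At 1: go right to 7.
      7 is a leaf — visit 7.
At 31: go right to 16.
  Visit 16.
  At 16: no left child.
  At 16: go right to 14.
    Visit 14.
    At 14: go left to 24.
      24 is a leaf — visit 24.
    At 14: go right to 10.
      Visit 10.
      At 10: no left child.
      At 10: go right to 20.
        20 is a leaf — visit 20.
Full pre-order sequence: 31, 26, 21, 6, 22, 9, 30, 34, 27, 1, 7, 16, 14, 24, 10, 20.

5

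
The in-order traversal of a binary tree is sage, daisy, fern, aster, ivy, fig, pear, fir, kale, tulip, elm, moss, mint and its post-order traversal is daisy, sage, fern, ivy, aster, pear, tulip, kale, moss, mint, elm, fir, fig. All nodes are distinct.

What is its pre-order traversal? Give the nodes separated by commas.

fig, aster, fern, sage, daisy, ivy, fir, pear, elm, kale, tulip, mint, moss

The last element of post-order is the root; it splits in-order into left and right subtrees.
Root fig: left subtree has 5 nodes {sage, daisy, fern, aster, ivy}, right has 7 {pear, fir, kale, tulip, elm, moss, mint}.
  Root aster: left subtree has 3 nodes {sage, daisy, fern}, right has 1 {ivy}.
    Root fern: left subtree has 2 nodes {sage, daisy}, right has 0 { }.
      Root sage: left subtree has 0 nodes { }, right has 1 {daisy}.
  Root fir: left subtree has 1 node {pear}, right has 5 {kale, tulip, elm, moss, mint}.
    Root elm: left subtree has 2 nodes {kale, tulip}, right has 2 {moss, mint}.
      Root kale: left subtree has 0 nodes { }, right has 1 {tulip}.
      Root mint: left subtree has 1 node {moss}, right has 0 { }.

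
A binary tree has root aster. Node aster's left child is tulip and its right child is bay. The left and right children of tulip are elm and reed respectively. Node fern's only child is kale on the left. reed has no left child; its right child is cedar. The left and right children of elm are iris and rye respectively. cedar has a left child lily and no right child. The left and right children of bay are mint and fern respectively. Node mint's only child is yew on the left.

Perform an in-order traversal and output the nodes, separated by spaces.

iris elm rye tulip reed lily cedar aster yew mint bay kale fern

In-order visits the left subtree, then the node, then the right subtree.
At aster: go left to tulip.
  At tulip: go left to elm.
    At elm: go left to iris.
      iris is a leaf — visit iris.
    Visit elm.
    At elm: go right to rye.
      rye is a leaf — visit rye.
  Visit tulip.
  At tulip: go right to reed.
    At reed: no left child.
    Visit reed.
    At reed: go right to cedar.
      At cedar: go left to lily.
        lily is a leaf — visit lily.
      Visit cedar.
      At cedar: no right child.
Visit aster.
At aster: go right to bay.
  At bay: go left to mint.
    At mint: go left to yew.
      yew is a leaf — visit yew.
    Visit mint.
    At mint: no right child.
  Visit bay.
  At bay: go right to fern.
    At fern: go left to kale.
      kale is a leaf — visit kale.
    Visit fern.
    At fern: no right child.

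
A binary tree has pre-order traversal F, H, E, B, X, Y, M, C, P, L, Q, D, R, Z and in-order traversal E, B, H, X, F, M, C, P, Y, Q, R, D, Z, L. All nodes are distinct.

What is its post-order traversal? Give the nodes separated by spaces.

The first element of pre-order is the root; it splits in-order into left and right subtrees.
Root F: left subtree has 4 nodes {E, B, H, X}, right has 9 {M, C, P, Y, Q, R, D, Z, L}.
  Root H: left subtree has 2 nodes {E, B}, right has 1 {X}.
    Root E: left subtree has 0 nodes { }, right has 1 {B}.
  Root Y: left subtree has 3 nodes {M, C, P}, right has 5 {Q, R, D, Z, L}.
    Root M: left subtree has 0 nodes { }, right has 2 {C, P}.
      Root C: left subtree has 0 nodes { }, right has 1 {P}.
    Root L: left subtree has 4 nodes {Q, R, D, Z}, right has 0 { }.
      Root Q: left subtree has 0 nodes { }, right has 3 {R, D, Z}.
        Root D: left subtree has 1 node {R}, right has 1 {Z}.

B E X H P C M R Z D Q L Y F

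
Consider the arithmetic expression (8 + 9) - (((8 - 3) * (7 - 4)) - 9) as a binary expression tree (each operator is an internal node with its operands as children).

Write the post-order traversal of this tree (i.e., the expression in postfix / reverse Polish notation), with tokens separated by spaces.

8 9 + 8 3 - 7 4 - * 9 - -

Post-order on an expression tree gives postfix notation: for each operator, emit left operand, right operand, then the operator.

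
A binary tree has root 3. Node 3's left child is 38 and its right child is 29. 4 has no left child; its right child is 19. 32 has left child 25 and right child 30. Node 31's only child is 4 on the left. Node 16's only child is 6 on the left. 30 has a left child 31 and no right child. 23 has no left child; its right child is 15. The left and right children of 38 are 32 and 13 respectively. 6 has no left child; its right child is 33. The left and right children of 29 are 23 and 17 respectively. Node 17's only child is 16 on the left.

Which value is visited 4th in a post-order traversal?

Post-order visits the left subtree, then the right subtree, then the node.
At 3: go left to 38.
  At 38: go left to 32.
    At 32: go left to 25.
      25 is a leaf — visit 25.
    At 32: go right to 30.
      At 30: go left to 31.
        At 31: go left to 4.
          At 4: no left child.
          At 4: go right to 19.
            19 is a leaf — visit 19.
          Visit 4.
        At 31: no right child.
        Visit 31.
      At 30: no right child.
      Visit 30.
    Visit 32.
  At 38: go right to 13.
    13 is a leaf — visit 13.
  Visit 38.
At 3: go right to 29.
  At 29: go left to 23.
    At 23: no left child.
    At 23: go right to 15.
      15 is a leaf — visit 15.
    Visit 23.
  At 29: go right to 17.
    At 17: go left to 16.
      At 16: go left to 6.
        At 6: no left child.
        At 6: go right to 33.
          33 is a leaf — visit 33.
        Visit 6.
      At 16: no right child.
      Visit 16.
    At 17: no right child.
    Visit 17.
  Visit 29.
Visit 3.
Full post-order sequence: 25, 19, 4, 31, 30, 32, 13, 38, 15, 23, 33, 6, 16, 17, 29, 3.

31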